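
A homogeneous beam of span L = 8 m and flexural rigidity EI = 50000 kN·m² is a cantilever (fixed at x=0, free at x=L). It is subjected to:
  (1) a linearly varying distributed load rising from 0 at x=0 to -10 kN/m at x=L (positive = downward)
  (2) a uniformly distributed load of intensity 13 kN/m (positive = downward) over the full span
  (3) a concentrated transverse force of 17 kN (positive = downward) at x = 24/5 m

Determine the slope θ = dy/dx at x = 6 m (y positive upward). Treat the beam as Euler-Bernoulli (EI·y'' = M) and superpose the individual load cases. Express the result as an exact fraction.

θ(6) = -33017/2500000 rad

Load 1 — triangular load w₀=-10 kN/m (0→w₀ over full span):
  θ_1 = (w₀Lx²/4-w₀L²x/3-w₀x⁴/(24L))/EI = ((-10)·8·6²/4-(-10)·8²·6/3-(-10)·6⁴/(24·8))/50000 = 251/20000 rad
Load 2 — uniform load w=13 kN/m over full span:
  θ_2 = -wx(x²-3Lx+3L²)/(6EI) = -13·6·(6²-3·8·6+3·8²)/(6·50000) = -273/12500 rad
Load 3 — point force P=17 kN at a=24/5 m (b=L-a=16/5):
  θ_3 = -Pa²/(2EI)  [x>a] = -17·(24/5)²/(2·50000) = -306/78125 rad
Superposition: θ = Σ θ_i = -33017/2500000 rad ≈ -0.013207 rad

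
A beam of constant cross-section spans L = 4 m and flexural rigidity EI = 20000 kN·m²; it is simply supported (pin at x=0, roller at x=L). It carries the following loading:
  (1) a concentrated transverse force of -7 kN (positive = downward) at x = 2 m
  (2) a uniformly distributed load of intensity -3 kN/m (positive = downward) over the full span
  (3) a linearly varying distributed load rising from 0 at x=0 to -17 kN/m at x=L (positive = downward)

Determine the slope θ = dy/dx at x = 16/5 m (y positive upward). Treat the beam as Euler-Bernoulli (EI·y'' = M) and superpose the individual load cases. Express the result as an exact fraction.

θ(16/5) = -171667/112500000 rad

Load 1 — point force P=-7 kN at a=2 m (b=L-a=2):
  θ_1 = -Pa(2L²-6Lx+3x²+a²)/(6LEI)  [x>a] = -(-7)·2·(2·4²-6·4·(16/5)+3·(16/5)²+2²)/(6·4·20000) = -147/500000 rad
Load 2 — uniform load w=-3 kN/m over full span:
  θ_2 = -w(L³-6Lx²+4x³)/(24EI) = -(-3)·(4³-6·4·(16/5)²+4·(16/5)³)/(24·20000) = -99/312500 rad
Load 3 — triangular load w₀=-17 kN/m (0→w₀ over full span):
  θ_3 = -w₀(7L⁴-30L²x²+15x⁴)/(360LEI) = -(-17)·(7·4⁴-30·4²·(16/5)²+15·(16/5)⁴)/(360·4·20000) = -12869/14062500 rad
Superposition: θ = Σ θ_i = -171667/112500000 rad ≈ -0.001526 rad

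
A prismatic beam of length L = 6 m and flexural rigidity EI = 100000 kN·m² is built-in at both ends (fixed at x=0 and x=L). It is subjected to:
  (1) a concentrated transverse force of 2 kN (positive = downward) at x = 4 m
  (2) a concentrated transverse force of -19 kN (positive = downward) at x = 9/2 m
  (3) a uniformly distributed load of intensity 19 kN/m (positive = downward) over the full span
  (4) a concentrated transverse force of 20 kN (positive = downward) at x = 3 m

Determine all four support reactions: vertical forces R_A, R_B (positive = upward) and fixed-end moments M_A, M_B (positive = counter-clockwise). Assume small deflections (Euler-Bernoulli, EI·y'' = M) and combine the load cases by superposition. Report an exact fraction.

Load 1 — point force P=2 kN at a=4 m (b=L-a=2):
  R_A = Pb²(3a+b)/L³ = 2·2²·(3·4+2)/6³ = 14/27 kN
  M_A = Pab²/L² = 2·4·2²/6² = 8/9 kN·m
  R_B = Pa²(a+3b)/L³ = 2·4²·(4+3·2)/6³ = 40/27 kN
  M_B = -Pa²b/L² = -2·4²·2/6² = -16/9 kN·m
Load 2 — point force P=-19 kN at a=9/2 m (b=L-a=3/2):
  R_A = Pb²(3a+b)/L³ = (-19)·(3/2)²·(3·(9/2)+(3/2))/6³ = -95/32 kN
  M_A = Pab²/L² = (-19)·(9/2)·(3/2)²/6² = -171/32 kN·m
  R_B = Pa²(a+3b)/L³ = (-19)·(9/2)²·((9/2)+3·(3/2))/6³ = -513/32 kN
  M_B = -Pa²b/L² = -(-19)·(9/2)²·(3/2)/6² = 513/32 kN·m
Load 3 — uniform load w=19 kN/m over full span:
  R_A = wL/2 = 19·6/2 = 57 kN
  M_A = wL²/12 = 19·6²/12 = 57 kN·m
  R_B = wL/2 = 19·6/2 = 57 kN
  M_B = -wL²/12 = -19·6²/12 = -57 kN·m
Load 4 — point force P=20 kN at a=3 m (b=L-a=3):
  R_A = Pb²(3a+b)/L³ = 20·3²·(3·3+3)/6³ = 10 kN
  M_A = Pab²/L² = 20·3·3²/6² = 15 kN·m
  R_B = Pa²(a+3b)/L³ = 20·3²·(3+3·3)/6³ = 10 kN
  M_B = -Pa²b/L² = -20·3²·3/6² = -15 kN·m
Superposition: R_A = 55771/864 kN, M_A = 19453/288 kN·m, R_B = 45317/864 kN, M_B = -16631/288 kN·m

R_A = 55771/864 kN, M_A = 19453/288 kN·m, R_B = 45317/864 kN, M_B = -16631/288 kN·m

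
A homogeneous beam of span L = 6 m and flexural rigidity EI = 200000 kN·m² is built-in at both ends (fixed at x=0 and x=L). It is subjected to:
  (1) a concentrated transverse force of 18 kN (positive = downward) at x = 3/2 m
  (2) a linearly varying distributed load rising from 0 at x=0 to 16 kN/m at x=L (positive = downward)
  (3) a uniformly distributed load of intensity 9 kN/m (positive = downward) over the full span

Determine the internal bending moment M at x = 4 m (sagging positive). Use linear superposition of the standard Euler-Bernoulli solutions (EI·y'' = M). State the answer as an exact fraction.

M(4) = 14053/720 kN·m

Load 1 — point force P=18 kN at a=3/2 m (b=L-a=9/2):
  M_1 = Pa²(a+3b)(L-x)/L³ - Pa²b/L²  [x>a] = 18·(3/2)²·((3/2)+3·(9/2))·(6-4)/6³ - 18·(3/2)²·(9/2)/6² = 9/16 kN·m
Load 2 — triangular load w₀=16 kN/m (0→w₀ over full span):
  M_2 = 3w₀Lx/20 - w₀L²/30 - w₀x³/(6L) = 3·16·6·4/20 - 16·6²/30 - 16·4³/(6·6) = 448/45 kN·m
Load 3 — uniform load w=9 kN/m over full span:
  M_3 = wLx/2 - wL²/12 - wx²/2 = 9·6·4/2 - 9·6²/12 - 9·4²/2 = 9 kN·m
Superposition: M = Σ M_i = 14053/720 kN·m ≈ 19.518056 kN·m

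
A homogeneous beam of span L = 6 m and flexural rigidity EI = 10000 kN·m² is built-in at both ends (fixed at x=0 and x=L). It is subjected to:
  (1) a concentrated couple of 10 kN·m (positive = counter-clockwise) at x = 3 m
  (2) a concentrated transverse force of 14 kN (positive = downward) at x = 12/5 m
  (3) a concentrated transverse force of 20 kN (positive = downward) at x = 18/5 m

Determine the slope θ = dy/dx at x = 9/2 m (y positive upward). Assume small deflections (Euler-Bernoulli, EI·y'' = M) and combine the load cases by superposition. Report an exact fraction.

θ(9/2) = 33909/20000000 rad

Load 1 — applied couple M₀=10 kN·m at a=3 m (b=L-a=3):
  θ_1 = (R_Ax²/2 - M_Ax - M₀(x-a))/EI  [x>a] with R_A=5/2, M_A=5/2 = ((5/2)·(9/2)²/2 - (5/2)·(9/2) - 10·((9/2)-3))/10000 = -3/32000 rad
Load 2 — point force P=14 kN at a=12/5 m (b=L-a=18/5):
  θ_2 = Pa²(L-x)(2bL-(3b+a)(L-x))/(2L³EI)  [x>a] = 14·(12/5)²·(6-(9/2))·(2·(18/5)·6-(3·(18/5)+(12/5))·(6-(9/2)))/(2·6³·10000) = 819/1250000 rad
Load 3 — point force P=20 kN at a=18/5 m (b=L-a=12/5):
  θ_3 = Pa²(L-x)(2bL-(3b+a)(L-x))/(2L³EI)  [x>a] = 20·(18/5)²·(6-(9/2))·(2·(12/5)·6-(3·(12/5)+(18/5))·(6-(9/2)))/(2·6³·10000) = 567/500000 rad
Superposition: θ = Σ θ_i = 33909/20000000 rad ≈ 0.001695 rad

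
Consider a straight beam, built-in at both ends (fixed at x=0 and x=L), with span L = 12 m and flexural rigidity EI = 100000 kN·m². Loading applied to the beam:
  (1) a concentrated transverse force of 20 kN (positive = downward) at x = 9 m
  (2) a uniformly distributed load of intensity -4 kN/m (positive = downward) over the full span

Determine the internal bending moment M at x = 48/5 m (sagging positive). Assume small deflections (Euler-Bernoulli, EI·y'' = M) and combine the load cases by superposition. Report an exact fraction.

Load 1 — point force P=20 kN at a=9 m (b=L-a=3):
  M_1 = Pa²(a+3b)(L-x)/L³ - Pa²b/L²  [x>a] = 20·9²·(9+3·3)·(12-(48/5))/12³ - 20·9²·3/12² = 27/4 kN·m
Load 2 — uniform load w=-4 kN/m over full span:
  M_2 = wLx/2 - wL²/12 - wx²/2 = (-4)·12·(48/5)/2 - (-4)·12²/12 - (-4)·(48/5)²/2 = 48/25 kN·m
Superposition: M = Σ M_i = 867/100 kN·m ≈ 8.670000 kN·m

M(48/5) = 867/100 kN·m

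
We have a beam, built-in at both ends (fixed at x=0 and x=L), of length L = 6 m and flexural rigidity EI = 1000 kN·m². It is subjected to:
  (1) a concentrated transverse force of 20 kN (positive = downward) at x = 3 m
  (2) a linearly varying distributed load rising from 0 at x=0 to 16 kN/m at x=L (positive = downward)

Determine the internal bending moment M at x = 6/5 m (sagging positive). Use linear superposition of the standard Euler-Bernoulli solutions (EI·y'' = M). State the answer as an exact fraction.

Load 1 — point force P=20 kN at a=3 m (b=L-a=3):
  M_1 = Pb²(3a+b)x/L³ - Pab²/L²  [x≤a] = 20·3²·(3·3+3)·(6/5)/6³ - 20·3·3²/6² = -3 kN·m
Load 2 — triangular load w₀=16 kN/m (0→w₀ over full span):
  M_2 = 3w₀Lx/20 - w₀L²/30 - w₀x³/(6L) = 3·16·6·(6/5)/20 - 16·6²/30 - 16·(6/5)³/(6·6) = -336/125 kN·m
Superposition: M = Σ M_i = -711/125 kN·m ≈ -5.688000 kN·m

M(6/5) = -711/125 kN·m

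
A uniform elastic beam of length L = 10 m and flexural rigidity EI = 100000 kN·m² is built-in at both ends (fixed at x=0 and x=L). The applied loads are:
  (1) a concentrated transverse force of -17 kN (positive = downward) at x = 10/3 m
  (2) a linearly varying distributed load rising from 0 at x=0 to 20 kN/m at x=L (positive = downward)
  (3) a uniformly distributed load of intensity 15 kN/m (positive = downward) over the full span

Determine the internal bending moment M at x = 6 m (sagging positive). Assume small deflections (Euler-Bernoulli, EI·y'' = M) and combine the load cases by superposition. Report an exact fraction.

M(6) = 2465/27 kN·m

Load 1 — point force P=-17 kN at a=10/3 m (b=L-a=20/3):
  M_1 = Pa²(a+3b)(L-x)/L³ - Pa²b/L²  [x>a] = (-17)·(10/3)²·((10/3)+3·(20/3))·(10-6)/10³ - (-17)·(10/3)²·(20/3)/10² = -136/27 kN·m
Load 2 — triangular load w₀=20 kN/m (0→w₀ over full span):
  M_2 = 3w₀Lx/20 - w₀L²/30 - w₀x³/(6L) = 3·20·10·6/20 - 20·10²/30 - 20·6³/(6·10) = 124/3 kN·m
Load 3 — uniform load w=15 kN/m over full span:
  M_3 = wLx/2 - wL²/12 - wx²/2 = 15·10·6/2 - 15·10²/12 - 15·6²/2 = 55 kN·m
Superposition: M = Σ M_i = 2465/27 kN·m ≈ 91.296296 kN·m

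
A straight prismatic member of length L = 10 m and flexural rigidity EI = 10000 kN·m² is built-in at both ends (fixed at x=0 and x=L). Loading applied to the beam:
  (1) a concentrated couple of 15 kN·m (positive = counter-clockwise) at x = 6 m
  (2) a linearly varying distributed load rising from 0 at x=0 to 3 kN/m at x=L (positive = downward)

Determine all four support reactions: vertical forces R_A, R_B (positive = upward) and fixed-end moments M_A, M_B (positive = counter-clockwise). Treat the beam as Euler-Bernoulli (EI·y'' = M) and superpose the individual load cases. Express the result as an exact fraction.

Load 1 — applied couple M₀=15 kN·m at a=6 m (b=L-a=4):
  R_A = 6M₀ab/L³ = 6·15·6·4/10³ = 54/25 kN
  M_A = M₀b(2a-b)/L² = 15·4·(2·6-4)/10² = 24/5 kN·m
  R_B = -6M₀ab/L³ = -6·15·6·4/10³ = -54/25 kN
  M_B = M₀a(2b-a)/L² = 15·6·(2·4-6)/10² = 9/5 kN·m
Load 2 — triangular load w₀=3 kN/m (0→w₀ over full span):
  R_A = 3w₀L/20 = 3·3·10/20 = 9/2 kN
  M_A = w₀L²/30 = 3·10²/30 = 10 kN·m
  R_B = 7w₀L/20 = 7·3·10/20 = 21/2 kN
  M_B = -w₀L²/20 = -3·10²/20 = -15 kN·m
Superposition: R_A = 333/50 kN, M_A = 74/5 kN·m, R_B = 417/50 kN, M_B = -66/5 kN·m

R_A = 333/50 kN, M_A = 74/5 kN·m, R_B = 417/50 kN, M_B = -66/5 kN·m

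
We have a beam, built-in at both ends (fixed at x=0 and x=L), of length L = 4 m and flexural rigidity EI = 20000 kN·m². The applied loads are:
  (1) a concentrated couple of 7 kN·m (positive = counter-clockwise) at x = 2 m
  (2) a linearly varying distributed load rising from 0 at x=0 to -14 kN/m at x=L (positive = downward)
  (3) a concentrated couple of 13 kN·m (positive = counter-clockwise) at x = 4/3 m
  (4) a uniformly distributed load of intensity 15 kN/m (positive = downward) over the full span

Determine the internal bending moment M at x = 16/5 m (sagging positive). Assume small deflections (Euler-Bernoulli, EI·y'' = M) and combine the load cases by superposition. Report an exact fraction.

Load 1 — applied couple M₀=7 kN·m at a=2 m (b=L-a=2):
  M_1 = R_Ax - M_A - M₀  [x>a] with R_A=21/8, M_A=7/4 = (21/8)·(16/5) - (7/4) - 7 = -7/20 kN·m
Load 2 — triangular load w₀=-14 kN/m (0→w₀ over full span):
  M_2 = 3w₀Lx/20 - w₀L²/30 - w₀x³/(6L) = 3·(-14)·4·(16/5)/20 - (-14)·4²/30 - (-14)·(16/5)³/(6·4) = -112/375 kN·m
Load 3 — applied couple M₀=13 kN·m at a=4/3 m (b=L-a=8/3):
  M_3 = R_Ax - M_A - M₀  [x>a] with R_A=13/3, M_A=0 = (13/3)·(16/5) - 0 - 13 = 13/15 kN·m
Load 4 — uniform load w=15 kN/m over full span:
  M_4 = wLx/2 - wL²/12 - wx²/2 = 15·4·(16/5)/2 - 15·4²/12 - 15·(16/5)²/2 = -4/5 kN·m
Superposition: M = Σ M_i = -291/500 kN·m ≈ -0.582000 kN·m

M(16/5) = -291/500 kN·m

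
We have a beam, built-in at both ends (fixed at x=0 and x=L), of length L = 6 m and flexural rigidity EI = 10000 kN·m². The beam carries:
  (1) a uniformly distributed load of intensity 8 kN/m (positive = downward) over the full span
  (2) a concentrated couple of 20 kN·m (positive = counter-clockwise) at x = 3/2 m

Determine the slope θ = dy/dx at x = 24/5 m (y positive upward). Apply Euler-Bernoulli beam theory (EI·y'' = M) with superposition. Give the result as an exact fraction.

Load 1 — uniform load w=8 kN/m over full span:
  θ_1 = -wx(L-x)(L-2x)/(12EI) = -8·(24/5)·(6-(24/5))·(6-2·(24/5))/(12·10000) = 108/78125 rad
Load 2 — applied couple M₀=20 kN·m at a=3/2 m (b=L-a=9/2):
  θ_2 = (R_Ax²/2 - M_Ax - M₀(x-a))/EI  [x>a] with R_A=15/4, M_A=-15/4 = ((15/4)·(24/5)²/2 - (-15/4)·(24/5) - 20·((24/5)-(3/2)))/10000 = -3/6250 rad
Superposition: θ = Σ θ_i = 141/156250 rad ≈ 0.000902 rad

θ(24/5) = 141/156250 rad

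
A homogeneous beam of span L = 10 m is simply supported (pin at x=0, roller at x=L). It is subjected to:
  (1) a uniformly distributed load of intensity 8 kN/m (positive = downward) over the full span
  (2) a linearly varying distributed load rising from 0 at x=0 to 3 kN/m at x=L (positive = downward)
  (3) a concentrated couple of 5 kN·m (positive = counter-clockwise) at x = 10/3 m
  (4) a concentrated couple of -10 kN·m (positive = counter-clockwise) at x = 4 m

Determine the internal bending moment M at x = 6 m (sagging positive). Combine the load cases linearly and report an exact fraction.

M(6) = 586/5 kN·m

Load 1 — uniform load w=8 kN/m over full span:
  M_1 = wx(L-x)/2 = 8·6·(10-6)/2 = 96 kN·m
Load 2 — triangular load w₀=3 kN/m (0→w₀ over full span):
  M_2 = w₀Lx/6 - w₀x³/(6L) = 3·10·6/6 - 3·6³/(6·10) = 96/5 kN·m
Load 3 — applied couple M₀=5 kN·m at a=10/3 m (b=L-a=20/3):
  M_3 = M₀x/L - M₀  [x>a] = 5·6/10 - 5 = -2 kN·m
Load 4 — applied couple M₀=-10 kN·m at a=4 m (b=L-a=6):
  M_4 = M₀x/L - M₀  [x>a] = (-10)·6/10 - (-10) = 4 kN·m
Superposition: M = Σ M_i = 586/5 kN·m ≈ 117.200000 kN·m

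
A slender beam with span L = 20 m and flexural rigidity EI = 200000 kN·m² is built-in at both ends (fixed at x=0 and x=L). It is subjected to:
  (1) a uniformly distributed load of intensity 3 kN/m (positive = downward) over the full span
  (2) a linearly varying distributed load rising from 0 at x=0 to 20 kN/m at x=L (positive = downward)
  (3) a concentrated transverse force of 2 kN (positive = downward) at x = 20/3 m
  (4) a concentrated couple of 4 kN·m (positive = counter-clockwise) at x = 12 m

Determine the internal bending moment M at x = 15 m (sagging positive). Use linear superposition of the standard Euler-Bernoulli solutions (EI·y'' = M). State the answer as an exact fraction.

Load 1 — uniform load w=3 kN/m over full span:
  M_1 = wLx/2 - wL²/12 - wx²/2 = 3·20·15/2 - 3·20²/12 - 3·15²/2 = 25/2 kN·m
Load 2 — triangular load w₀=20 kN/m (0→w₀ over full span):
  M_2 = 3w₀Lx/20 - w₀L²/30 - w₀x³/(6L) = 3·20·20·15/20 - 20·20²/30 - 20·15³/(6·20) = 425/6 kN·m
Load 3 — point force P=2 kN at a=20/3 m (b=L-a=40/3):
  M_3 = Pa²(a+3b)(L-x)/L³ - Pa²b/L²  [x>a] = 2·(20/3)²·((20/3)+3·(40/3))·(20-15)/20³ - 2·(20/3)²·(40/3)/20² = -10/27 kN·m
Load 4 — applied couple M₀=4 kN·m at a=12 m (b=L-a=8):
  M_4 = R_Ax - M_A - M₀  [x>a] with R_A=36/125, M_A=32/25 = (36/125)·15 - (32/25) - 4 = -24/25 kN·m
Superposition: M = Σ M_i = 55352/675 kN·m ≈ 82.002963 kN·m

M(15) = 55352/675 kN·m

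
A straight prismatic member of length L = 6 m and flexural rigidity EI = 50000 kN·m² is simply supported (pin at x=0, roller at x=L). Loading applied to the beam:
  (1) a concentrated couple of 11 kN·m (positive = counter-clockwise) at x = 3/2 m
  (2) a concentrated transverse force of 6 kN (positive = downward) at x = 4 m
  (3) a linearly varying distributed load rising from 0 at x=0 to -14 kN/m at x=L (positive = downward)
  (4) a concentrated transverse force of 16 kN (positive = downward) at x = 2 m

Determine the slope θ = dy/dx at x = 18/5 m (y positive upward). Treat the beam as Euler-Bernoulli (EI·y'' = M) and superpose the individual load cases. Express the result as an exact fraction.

θ(18/5) = -348311/4500000000 rad

Load 1 — applied couple M₀=11 kN·m at a=3/2 m (b=L-a=9/2):
  θ_1 = (M₀x²/(2L)-M₀(x-a)+C₁)/EI  [x>a] with C₁=M₀(3b²-L²)/(6L)=121/16 = (11·(18/5)²/(2·6)-11·((18/5)-(3/2))+(121/16))/50000 = -1463/20000000 rad
Load 2 — point force P=6 kN at a=4 m (b=L-a=2):
  θ_2 = -Pb(L²-b²-3x²)/(6LEI)  [x≤a] = -6·2·(6²-2²-3·(18/5)²)/(6·6·50000) = 43/937500 rad
Load 3 — triangular load w₀=-14 kN/m (0→w₀ over full span):
  θ_3 = -w₀(7L⁴-30L²x²+15x⁴)/(360LEI) = -(-14)·(7·6⁴-30·6²·(18/5)²+15·(18/5)⁴)/(360·6·50000) = -609/1953125 rad
Load 4 — point force P=16 kN at a=2 m (b=L-a=4):
  θ_4 = -Pa(2L²-6Lx+3x²+a²)/(6LEI)  [x>a] = -16·2·(2·6²-6·6·(18/5)+3·(18/5)²+2²)/(6·6·50000) = 184/703125 rad
Superposition: θ = Σ θ_i = -348311/4500000000 rad ≈ -0.000077 rad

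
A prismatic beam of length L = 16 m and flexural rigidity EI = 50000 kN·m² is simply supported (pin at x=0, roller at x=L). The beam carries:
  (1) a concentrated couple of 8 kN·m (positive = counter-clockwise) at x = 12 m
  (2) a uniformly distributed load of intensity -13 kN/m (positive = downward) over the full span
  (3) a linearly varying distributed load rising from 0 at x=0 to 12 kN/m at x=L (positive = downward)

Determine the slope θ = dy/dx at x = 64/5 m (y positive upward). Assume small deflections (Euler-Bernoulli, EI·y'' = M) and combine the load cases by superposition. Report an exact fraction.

Load 1 — applied couple M₀=8 kN·m at a=12 m (b=L-a=4):
  θ_1 = (M₀x²/(2L)-M₀(x-a)+C₁)/EI  [x>a] with C₁=M₀(3b²-L²)/(6L)=-52/3 = (8·(64/5)²/(2·16)-8·((64/5)-12)+(-52/3))/50000 = 323/937500 rad
Load 2 — uniform load w=-13 kN/m over full span:
  θ_2 = -w(L³-6Lx²+4x³)/(24EI) = -(-13)·(16³-6·16·(64/5)²+4·(64/5)³)/(24·50000) = -13728/390625 rad
Load 3 — triangular load w₀=12 kN/m (0→w₀ over full span):
  θ_3 = -w₀(7L⁴-30L²x²+15x⁴)/(360LEI) = -12·(7·16⁴-30·16²·(64/5)²+15·(64/5)⁴)/(360·16·50000) = 96896/5859375 rad
Superposition: θ = Σ θ_i = -428021/23437500 rad ≈ -0.018262 rad

θ(64/5) = -428021/23437500 rad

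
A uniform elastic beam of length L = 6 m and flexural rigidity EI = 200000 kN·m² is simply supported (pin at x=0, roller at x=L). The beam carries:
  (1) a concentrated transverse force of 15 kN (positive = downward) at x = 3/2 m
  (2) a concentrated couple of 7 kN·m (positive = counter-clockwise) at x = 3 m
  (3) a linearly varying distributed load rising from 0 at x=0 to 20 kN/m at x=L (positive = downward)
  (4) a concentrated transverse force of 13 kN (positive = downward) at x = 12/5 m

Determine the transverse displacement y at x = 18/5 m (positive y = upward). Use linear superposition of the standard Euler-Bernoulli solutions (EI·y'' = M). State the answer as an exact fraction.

Load 1 — point force P=15 kN at a=3/2 m (b=L-a=9/2):
  y_1 = -Pa(L-x)(2Lx-a²-x²)/(6LEI)  [x>a] = -15·(3/2)·(6-(18/5))·(2·6·(18/5)-(3/2)²-(18/5)²)/(6·6·200000) = -8397/40000000 m
Load 2 — applied couple M₀=7 kN·m at a=3 m (b=L-a=3):
  y_2 = (M₀x³/(6L)-M₀(x-a)²/2+C₁x)/EI  [x>a] with C₁=M₀(3b²-L²)/(6L)=-7/4 = (7·(18/5)³/(6·6)-7·((18/5)-3)²/2+(-7/4)·(18/5))/200000 = 189/25000000 m
Load 3 — triangular load w₀=20 kN/m (0→w₀ over full span):
  y_3 = -w₀x(7L⁴-10L²x²+3x⁴)/(360LEI) = -20·(18/5)·(7·6⁴-10·6²·(18/5)²+3·(18/5)⁴)/(360·6·200000) = -7992/9765625 m
Load 4 — point force P=13 kN at a=12/5 m (b=L-a=18/5):
  y_4 = -Pa(L-x)(2Lx-a²-x²)/(6LEI)  [x>a] = -13·(12/5)·(6-(18/5))·(2·6·(18/5)-(12/5)²-(18/5)²)/(6·6·200000) = -1989/7812500 m
Superposition: y = Σ y_i = -6376689/5000000000 m ≈ -0.001275 m

y(18/5) = -6376689/5000000000 m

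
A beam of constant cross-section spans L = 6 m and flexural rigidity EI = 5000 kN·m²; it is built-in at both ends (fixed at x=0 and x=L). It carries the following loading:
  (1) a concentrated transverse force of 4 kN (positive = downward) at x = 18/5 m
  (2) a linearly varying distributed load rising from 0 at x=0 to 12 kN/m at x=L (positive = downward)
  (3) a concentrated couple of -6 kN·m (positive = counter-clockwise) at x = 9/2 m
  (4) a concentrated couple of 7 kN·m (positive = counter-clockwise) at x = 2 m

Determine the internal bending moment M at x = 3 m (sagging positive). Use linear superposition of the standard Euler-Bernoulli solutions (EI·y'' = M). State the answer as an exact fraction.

Load 1 — point force P=4 kN at a=18/5 m (b=L-a=12/5):
  M_1 = Pb²(3a+b)x/L³ - Pab²/L²  [x≤a] = 4·(12/5)²·(3·(18/5)+(12/5))·3/6³ - 4·(18/5)·(12/5)²/6² = 48/25 kN·m
Load 2 — triangular load w₀=12 kN/m (0→w₀ over full span):
  M_2 = 3w₀Lx/20 - w₀L²/30 - w₀x³/(6L) = 3·12·6·3/20 - 12·6²/30 - 12·3³/(6·6) = 9 kN·m
Load 3 — applied couple M₀=-6 kN·m at a=9/2 m (b=L-a=3/2):
  M_3 = R_Ax - M_A  [x≤a] with R_A=-9/8, M_A=-15/8 = (-9/8)·3 - (-15/8) = -3/2 kN·m
Load 4 — applied couple M₀=7 kN·m at a=2 m (b=L-a=4):
  M_4 = R_Ax - M_A - M₀  [x>a] with R_A=14/9, M_A=0 = (14/9)·3 - 0 - 7 = -7/3 kN·m
Superposition: M = Σ M_i = 1063/150 kN·m ≈ 7.086667 kN·m

M(3) = 1063/150 kN·m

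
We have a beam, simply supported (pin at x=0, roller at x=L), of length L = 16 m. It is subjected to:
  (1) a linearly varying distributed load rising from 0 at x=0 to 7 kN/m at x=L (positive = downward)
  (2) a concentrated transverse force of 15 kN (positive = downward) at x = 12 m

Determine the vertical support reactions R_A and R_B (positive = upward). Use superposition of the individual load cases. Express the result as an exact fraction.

R_A = 269/12 kN, R_B = 583/12 kN

Load 1 — triangular load w₀=7 kN/m (0→w₀ over full span):
  R_A = w₀L/6 = 7·16/6 = 56/3 kN
  R_B = w₀L/3 = 7·16/3 = 112/3 kN
Load 2 — point force P=15 kN at a=12 m (b=L-a=4):
  R_A = Pb/L = 15·4/16 = 15/4 kN
  R_B = Pa/L = 15·12/16 = 45/4 kN
Superposition: R_A = 269/12 kN, R_B = 583/12 kN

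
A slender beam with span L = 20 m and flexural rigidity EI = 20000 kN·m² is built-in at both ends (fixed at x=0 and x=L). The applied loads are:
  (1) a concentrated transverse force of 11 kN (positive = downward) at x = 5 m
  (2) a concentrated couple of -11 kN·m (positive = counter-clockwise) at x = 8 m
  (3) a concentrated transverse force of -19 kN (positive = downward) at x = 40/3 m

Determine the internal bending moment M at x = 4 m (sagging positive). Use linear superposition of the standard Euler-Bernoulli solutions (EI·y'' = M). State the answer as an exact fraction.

Load 1 — point force P=11 kN at a=5 m (b=L-a=15):
  M_1 = Pb²(3a+b)x/L³ - Pab²/L²  [x≤a] = 11·15²·(3·5+15)·4/20³ - 11·5·15²/20² = 99/16 kN·m
Load 2 — applied couple M₀=-11 kN·m at a=8 m (b=L-a=12):
  M_2 = R_Ax - M_A  [x≤a] with R_A=-99/125, M_A=-33/25 = (-99/125)·4 - (-33/25) = -231/125 kN·m
Load 3 — point force P=-19 kN at a=40/3 m (b=L-a=20/3):
  M_3 = Pb²(3a+b)x/L³ - Pab²/L²  [x≤a] = (-19)·(20/3)²·(3·(40/3)+(20/3))·4/20³ - (-19)·(40/3)·(20/3)²/20² = 76/9 kN·m
Superposition: M = Σ M_i = 230111/18000 kN·m ≈ 12.783944 kN·m

M(4) = 230111/18000 kN·m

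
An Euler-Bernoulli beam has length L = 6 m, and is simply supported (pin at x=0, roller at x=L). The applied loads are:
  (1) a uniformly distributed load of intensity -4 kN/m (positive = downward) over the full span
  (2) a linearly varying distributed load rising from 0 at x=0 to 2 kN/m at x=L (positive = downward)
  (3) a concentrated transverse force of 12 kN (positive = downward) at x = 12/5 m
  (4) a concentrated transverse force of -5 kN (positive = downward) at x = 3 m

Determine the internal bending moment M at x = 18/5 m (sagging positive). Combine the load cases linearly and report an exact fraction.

Load 1 — uniform load w=-4 kN/m over full span:
  M_1 = wx(L-x)/2 = (-4)·(18/5)·(6-(18/5))/2 = -432/25 kN·m
Load 2 — triangular load w₀=2 kN/m (0→w₀ over full span):
  M_2 = w₀Lx/6 - w₀x³/(6L) = 2·6·(18/5)/6 - 2·(18/5)³/(6·6) = 576/125 kN·m
Load 3 — point force P=12 kN at a=12/5 m (b=L-a=18/5):
  M_3 = Pa(L-x)/L  [x>a] = 12·(12/5)·(6-(18/5))/6 = 288/25 kN·m
Load 4 — point force P=-5 kN at a=3 m (b=L-a=3):
  M_4 = Pa(L-x)/L  [x>a] = (-5)·3·(6-(18/5))/6 = -6 kN·m
Superposition: M = Σ M_i = -894/125 kN·m ≈ -7.152000 kN·m

M(18/5) = -894/125 kN·m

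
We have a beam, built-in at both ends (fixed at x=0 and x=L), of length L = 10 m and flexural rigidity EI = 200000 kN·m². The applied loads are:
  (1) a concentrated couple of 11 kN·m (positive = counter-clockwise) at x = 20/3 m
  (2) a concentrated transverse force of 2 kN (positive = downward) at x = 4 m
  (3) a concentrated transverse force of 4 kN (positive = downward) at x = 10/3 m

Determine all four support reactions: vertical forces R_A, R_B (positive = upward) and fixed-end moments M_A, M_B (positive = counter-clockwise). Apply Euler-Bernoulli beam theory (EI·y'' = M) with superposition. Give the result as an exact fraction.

R_A = 19324/3375 kN, M_A = 8419/675 kN·m, R_B = 926/3375 kN, M_B = -3296/675 kN·m

Load 1 — applied couple M₀=11 kN·m at a=20/3 m (b=L-a=10/3):
  R_A = 6M₀ab/L³ = 6·11·(20/3)·(10/3)/10³ = 22/15 kN
  M_A = M₀b(2a-b)/L² = 11·(10/3)·(2·(20/3)-(10/3))/10² = 11/3 kN·m
  R_B = -6M₀ab/L³ = -6·11·(20/3)·(10/3)/10³ = -22/15 kN
  M_B = M₀a(2b-a)/L² = 11·(20/3)·(2·(10/3)-(20/3))/10² = 0 kN·m
Load 2 — point force P=2 kN at a=4 m (b=L-a=6):
  R_A = Pb²(3a+b)/L³ = 2·6²·(3·4+6)/10³ = 162/125 kN
  M_A = Pab²/L² = 2·4·6²/10² = 72/25 kN·m
  R_B = Pa²(a+3b)/L³ = 2·4²·(4+3·6)/10³ = 88/125 kN
  M_B = -Pa²b/L² = -2·4²·6/10² = -48/25 kN·m
Load 3 — point force P=4 kN at a=10/3 m (b=L-a=20/3):
  R_A = Pb²(3a+b)/L³ = 4·(20/3)²·(3·(10/3)+(20/3))/10³ = 80/27 kN
  M_A = Pab²/L² = 4·(10/3)·(20/3)²/10² = 160/27 kN·m
  R_B = Pa²(a+3b)/L³ = 4·(10/3)²·((10/3)+3·(20/3))/10³ = 28/27 kN
  M_B = -Pa²b/L² = -4·(10/3)²·(20/3)/10² = -80/27 kN·m
Superposition: R_A = 19324/3375 kN, M_A = 8419/675 kN·m, R_B = 926/3375 kN, M_B = -3296/675 kN·m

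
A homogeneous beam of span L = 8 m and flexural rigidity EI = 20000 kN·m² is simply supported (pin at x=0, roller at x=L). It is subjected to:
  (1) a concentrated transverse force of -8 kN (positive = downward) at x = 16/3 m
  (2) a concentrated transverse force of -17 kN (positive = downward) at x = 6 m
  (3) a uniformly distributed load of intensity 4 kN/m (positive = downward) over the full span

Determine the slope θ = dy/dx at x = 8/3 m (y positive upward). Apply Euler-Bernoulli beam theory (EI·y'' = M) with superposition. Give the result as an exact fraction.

θ(8/3) = 341/3240000 rad

Load 1 — point force P=-8 kN at a=16/3 m (b=L-a=8/3):
  θ_1 = -Pb(L²-b²-3x²)/(6LEI)  [x≤a] = -(-8)·(8/3)·(8²-(8/3)²-3·(8/3)²)/(6·8·20000) = 8/10125 rad
Load 2 — point force P=-17 kN at a=6 m (b=L-a=2):
  θ_2 = -Pb(L²-b²-3x²)/(6LEI)  [x≤a] = -(-17)·2·(8²-2²-3·(8/3)²)/(6·8·20000) = 493/360000 rad
Load 3 — uniform load w=4 kN/m over full span:
  θ_3 = -w(L³-6Lx²+4x³)/(24EI) = -4·(8³-6·8·(8/3)²+4·(8/3)³)/(24·20000) = -104/50625 rad
Superposition: θ = Σ θ_i = 341/3240000 rad ≈ 0.000105 rad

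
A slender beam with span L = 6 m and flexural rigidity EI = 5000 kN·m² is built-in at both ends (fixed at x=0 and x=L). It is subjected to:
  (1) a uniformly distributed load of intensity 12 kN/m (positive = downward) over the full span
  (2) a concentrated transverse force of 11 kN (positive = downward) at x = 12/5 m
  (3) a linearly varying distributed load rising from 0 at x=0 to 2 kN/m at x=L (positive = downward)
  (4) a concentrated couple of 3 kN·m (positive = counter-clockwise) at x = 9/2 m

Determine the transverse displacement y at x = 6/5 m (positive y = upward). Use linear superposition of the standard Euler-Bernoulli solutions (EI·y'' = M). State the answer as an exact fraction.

y(6/5) = -2888541/625000000 m

Load 1 — uniform load w=12 kN/m over full span:
  y_1 = -wx²(L-x)²/(24EI) = -12·(6/5)²·(6-(6/5))²/(24·5000) = -1296/390625 m
Load 2 — point force P=11 kN at a=12/5 m (b=L-a=18/5):
  y_2 = -Pb²x²(3aL-(3a+b)x)/(6L³EI)  [x≤a] = -11·(18/5)²·(6/5)²·(3·(12/5)·6-(3·(12/5)+(18/5))·(6/5))/(6·6³·5000) = -18711/19531250 m
Load 3 — triangular load w₀=2 kN/m (0→w₀ over full span):
  y_3 = -w₀x²(L-x)²(x+2L)/(120LEI) = -2·(6/5)²·(6-(6/5))²·((6/5)+2·6)/(120·6·5000) = -2376/9765625 m
Load 4 — applied couple M₀=3 kN·m at a=9/2 m (b=L-a=3/2):
  y_4 = (R_Ax³/6 - M_Ax²/2)/EI  [x≤a] with R_A=9/16, M_A=15/16 = ((9/16)·(6/5)³/6 - (15/16)·(6/5)²/2)/5000 = -513/5000000 m
Superposition: y = Σ y_i = -2888541/625000000 m ≈ -0.004622 m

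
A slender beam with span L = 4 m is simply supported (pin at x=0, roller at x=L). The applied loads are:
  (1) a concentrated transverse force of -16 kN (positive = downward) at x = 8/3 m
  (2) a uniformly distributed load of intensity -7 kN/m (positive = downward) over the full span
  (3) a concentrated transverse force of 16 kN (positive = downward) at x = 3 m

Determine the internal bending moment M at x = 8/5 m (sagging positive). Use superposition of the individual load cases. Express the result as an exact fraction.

M(8/5) = -1168/75 kN·m

Load 1 — point force P=-16 kN at a=8/3 m (b=L-a=4/3):
  M_1 = Pbx/L  [x≤a] = (-16)·(4/3)·(8/5)/4 = -128/15 kN·m
Load 2 — uniform load w=-7 kN/m over full span:
  M_2 = wx(L-x)/2 = (-7)·(8/5)·(4-(8/5))/2 = -336/25 kN·m
Load 3 — point force P=16 kN at a=3 m (b=L-a=1):
  M_3 = Pbx/L  [x≤a] = 16·1·(8/5)/4 = 32/5 kN·m
Superposition: M = Σ M_i = -1168/75 kN·m ≈ -15.573333 kN·m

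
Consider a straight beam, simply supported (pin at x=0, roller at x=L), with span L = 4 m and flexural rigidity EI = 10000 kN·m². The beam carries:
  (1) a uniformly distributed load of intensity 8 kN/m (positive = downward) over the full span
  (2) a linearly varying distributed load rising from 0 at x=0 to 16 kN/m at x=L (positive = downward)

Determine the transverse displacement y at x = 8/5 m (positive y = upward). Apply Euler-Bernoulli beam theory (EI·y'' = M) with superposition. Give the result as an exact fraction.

y(8/5) = -147424/29296875 m

Load 1 — uniform load w=8 kN/m over full span:
  y_1 = -wx(L³-2Lx²+x³)/(24EI) = -8·(8/5)·(4³-2·4·(8/5)²+(8/5)³)/(24·10000) = -992/390625 m
Load 2 — triangular load w₀=16 kN/m (0→w₀ over full span):
  y_2 = -w₀x(7L⁴-10L²x²+3x⁴)/(360LEI) = -16·(8/5)·(7·4⁴-10·4²·(8/5)²+3·(8/5)⁴)/(360·4·10000) = -73024/29296875 m
Superposition: y = Σ y_i = -147424/29296875 m ≈ -0.005032 m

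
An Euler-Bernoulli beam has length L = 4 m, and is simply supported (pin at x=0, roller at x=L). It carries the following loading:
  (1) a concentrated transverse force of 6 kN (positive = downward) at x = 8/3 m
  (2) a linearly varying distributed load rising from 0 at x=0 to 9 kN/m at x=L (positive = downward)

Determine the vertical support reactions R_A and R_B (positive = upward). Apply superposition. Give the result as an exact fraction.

R_A = 8 kN, R_B = 16 kN

Load 1 — point force P=6 kN at a=8/3 m (b=L-a=4/3):
  R_A = Pb/L = 6·(4/3)/4 = 2 kN
  R_B = Pa/L = 6·(8/3)/4 = 4 kN
Load 2 — triangular load w₀=9 kN/m (0→w₀ over full span):
  R_A = w₀L/6 = 9·4/6 = 6 kN
  R_B = w₀L/3 = 9·4/3 = 12 kN
Superposition: R_A = 8 kN, R_B = 16 kN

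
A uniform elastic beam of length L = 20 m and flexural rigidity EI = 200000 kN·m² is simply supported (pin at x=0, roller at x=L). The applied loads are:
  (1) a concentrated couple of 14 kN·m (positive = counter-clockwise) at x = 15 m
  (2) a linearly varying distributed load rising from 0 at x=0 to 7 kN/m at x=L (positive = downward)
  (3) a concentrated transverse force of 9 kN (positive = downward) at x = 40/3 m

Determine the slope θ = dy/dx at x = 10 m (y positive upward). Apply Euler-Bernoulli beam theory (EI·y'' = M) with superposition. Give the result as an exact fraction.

θ(10) = -79/160000 rad

Load 1 — applied couple M₀=14 kN·m at a=15 m (b=L-a=5):
  θ_1 = (M₀x²/(2L)+C₁)/EI  [x≤a] with C₁=M₀(3b²-L²)/(6L)=-455/12 = (14·10²/(2·20)+(-455/12))/200000 = -7/480000 rad
Load 2 — triangular load w₀=7 kN/m (0→w₀ over full span):
  θ_2 = -w₀(7L⁴-30L²x²+15x⁴)/(360LEI) = -7·(7·20⁴-30·20²·10²+15·10⁴)/(360·20·200000) = -49/144000 rad
Load 3 — point force P=9 kN at a=40/3 m (b=L-a=20/3):
  θ_3 = -Pb(L²-b²-3x²)/(6LEI)  [x≤a] = -9·(20/3)·(20²-(20/3)²-3·10²)/(6·20·200000) = -1/7200 rad
Superposition: θ = Σ θ_i = -79/160000 rad ≈ -0.000494 rad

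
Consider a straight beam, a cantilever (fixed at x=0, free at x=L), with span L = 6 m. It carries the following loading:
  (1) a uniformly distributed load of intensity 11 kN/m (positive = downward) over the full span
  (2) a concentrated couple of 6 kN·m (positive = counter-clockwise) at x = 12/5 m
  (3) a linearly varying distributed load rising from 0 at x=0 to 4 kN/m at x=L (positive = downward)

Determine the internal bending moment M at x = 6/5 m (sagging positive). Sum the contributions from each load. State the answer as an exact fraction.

Load 1 — uniform load w=11 kN/m over full span:
  M_1 = -w(L-x)²/2 = -11·(6-(6/5))²/2 = -3168/25 kN·m
Load 2 — applied couple M₀=6 kN·m at a=12/5 m (b=L-a=18/5):
  M_2 = M₀  [x≤a] = 6 = 6 kN·m
Load 3 — triangular load w₀=4 kN/m (0→w₀ over full span):
  M_3 = w₀Lx/2 - w₀L²/3 - w₀x³/(6L) = 4·6·(6/5)/2 - 4·6²/3 - 4·(6/5)³/(6·6) = -4224/125 kN·m
Superposition: M = Σ M_i = -19314/125 kN·m ≈ -154.512000 kN·m

M(6/5) = -19314/125 kN·m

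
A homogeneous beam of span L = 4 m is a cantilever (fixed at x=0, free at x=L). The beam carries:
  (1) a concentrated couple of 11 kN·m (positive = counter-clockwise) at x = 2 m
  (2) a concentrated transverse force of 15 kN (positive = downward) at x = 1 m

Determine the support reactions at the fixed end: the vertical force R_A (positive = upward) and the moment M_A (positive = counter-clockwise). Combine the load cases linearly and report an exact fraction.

R_A = 15 kN, M_A = 4 kN·m

Load 1 — applied couple M₀=11 kN·m at a=2 m (b=L-a=2):
  R_A = 0 kN
  M_A = -M₀ = -11 kN·m
Load 2 — point force P=15 kN at a=1 m (b=L-a=3):
  R_A = P = 15 kN
  M_A = Pa = 15·1 = 15 kN·m
Superposition: R_A = 15 kN, M_A = 4 kN·m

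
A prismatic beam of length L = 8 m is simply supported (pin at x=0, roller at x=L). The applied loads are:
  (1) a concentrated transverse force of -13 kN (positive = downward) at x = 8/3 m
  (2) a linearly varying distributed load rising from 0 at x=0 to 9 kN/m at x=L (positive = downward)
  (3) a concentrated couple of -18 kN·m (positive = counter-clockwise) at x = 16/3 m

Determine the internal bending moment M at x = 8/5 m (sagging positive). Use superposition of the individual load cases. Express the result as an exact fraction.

Load 1 — point force P=-13 kN at a=8/3 m (b=L-a=16/3):
  M_1 = Pbx/L  [x≤a] = (-13)·(16/3)·(8/5)/8 = -208/15 kN·m
Load 2 — triangular load w₀=9 kN/m (0→w₀ over full span):
  M_2 = w₀Lx/6 - w₀x³/(6L) = 9·8·(8/5)/6 - 9·(8/5)³/(6·8) = 2304/125 kN·m
Load 3 — applied couple M₀=-18 kN·m at a=16/3 m (b=L-a=8/3):
  M_3 = M₀x/L  [x≤a] = (-18)·(8/5)/8 = -18/5 kN·m
Superposition: M = Σ M_i = 362/375 kN·m ≈ 0.965333 kN·m

M(8/5) = 362/375 kN·m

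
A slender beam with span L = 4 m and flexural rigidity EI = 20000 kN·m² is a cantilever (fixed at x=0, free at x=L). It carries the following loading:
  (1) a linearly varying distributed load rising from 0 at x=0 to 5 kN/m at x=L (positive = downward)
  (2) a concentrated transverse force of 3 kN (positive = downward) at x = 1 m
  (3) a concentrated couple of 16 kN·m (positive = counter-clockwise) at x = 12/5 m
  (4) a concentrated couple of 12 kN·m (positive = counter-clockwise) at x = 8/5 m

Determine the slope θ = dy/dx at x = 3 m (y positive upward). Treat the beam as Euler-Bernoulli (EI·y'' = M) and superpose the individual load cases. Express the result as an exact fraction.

θ(3) = 2701/3200000 rad

Load 1 — triangular load w₀=5 kN/m (0→w₀ over full span):
  θ_1 = (w₀Lx²/4-w₀L²x/3-w₀x⁴/(24L))/EI = (5·4·3²/4-5·4²·3/3-5·3⁴/(24·4))/20000 = -251/128000 rad
Load 2 — point force P=3 kN at a=1 m (b=L-a=3):
  θ_2 = -Pa²/(2EI)  [x>a] = -3·1²/(2·20000) = -3/40000 rad
Load 3 — applied couple M₀=16 kN·m at a=12/5 m (b=L-a=8/5):
  θ_3 = M₀a/EI  [x>a] = 16·(12/5)/20000 = 6/3125 rad
Load 4 — applied couple M₀=12 kN·m at a=8/5 m (b=L-a=12/5):
  θ_4 = M₀a/EI  [x>a] = 12·(8/5)/20000 = 3/3125 rad
Superposition: θ = Σ θ_i = 2701/3200000 rad ≈ 0.000844 rad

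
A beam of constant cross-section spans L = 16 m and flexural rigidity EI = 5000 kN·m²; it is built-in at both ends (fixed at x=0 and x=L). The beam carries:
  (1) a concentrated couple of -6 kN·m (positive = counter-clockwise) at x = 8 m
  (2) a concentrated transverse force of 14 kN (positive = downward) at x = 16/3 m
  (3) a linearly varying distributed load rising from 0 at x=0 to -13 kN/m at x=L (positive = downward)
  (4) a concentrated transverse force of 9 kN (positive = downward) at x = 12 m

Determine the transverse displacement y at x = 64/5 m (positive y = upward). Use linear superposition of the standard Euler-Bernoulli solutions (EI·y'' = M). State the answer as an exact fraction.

Load 1 — applied couple M₀=-6 kN·m at a=8 m (b=L-a=8):
  y_1 = (R_Ax³/6 - M_Ax²/2 - M₀(x-a)²/2)/EI  [x>a] with R_A=-9/16, M_A=-3/2 = ((-9/16)·(64/5)³/6 - (-3/2)·(64/5)²/2 - (-6)·((64/5)-8)²/2)/5000 = -72/78125 m
Load 2 — point force P=14 kN at a=16/3 m (b=L-a=32/3):
  y_2 = -Pa²(L-x)²(3bL-(3b+a)(L-x))/(6L³EI)  [x>a] = -14·(16/3)²·(16-(64/5))²·(3·(32/3)·16-(3·(32/3)+(16/3))·(16-(64/5)))/(6·16³·5000) = -82432/6328125 m
Load 3 — triangular load w₀=-13 kN/m (0→w₀ over full span):
  y_3 = -w₀x²(L-x)²(x+2L)/(120LEI) = -(-13)·(64/5)²·(16-(64/5))²·((64/5)+2·16)/(120·16·5000) = 2981888/29296875 m
Load 4 — point force P=9 kN at a=12 m (b=L-a=4):
  y_4 = -Pa²(L-x)²(3bL-(3b+a)(L-x))/(6L³EI)  [x>a] = -9·12²·(16-(64/5))²·(3·4·16-(3·4+12)·(16-(64/5)))/(6·16³·5000) = -972/78125 m
Superposition: y = Σ y_i = 59636476/791015625 m ≈ 0.075392 m

y(64/5) = 59636476/791015625 m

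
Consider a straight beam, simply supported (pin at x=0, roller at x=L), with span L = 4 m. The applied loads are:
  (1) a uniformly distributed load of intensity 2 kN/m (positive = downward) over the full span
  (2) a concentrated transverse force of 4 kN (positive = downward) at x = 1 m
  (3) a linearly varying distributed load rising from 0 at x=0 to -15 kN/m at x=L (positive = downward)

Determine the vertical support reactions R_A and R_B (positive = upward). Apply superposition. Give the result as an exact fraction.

Load 1 — uniform load w=2 kN/m over full span:
  R_A = wL/2 = 2·4/2 = 4 kN
  R_B = wL/2 = 2·4/2 = 4 kN
Load 2 — point force P=4 kN at a=1 m (b=L-a=3):
  R_A = Pb/L = 4·3/4 = 3 kN
  R_B = Pa/L = 4·1/4 = 1 kN
Load 3 — triangular load w₀=-15 kN/m (0→w₀ over full span):
  R_A = w₀L/6 = (-15)·4/6 = -10 kN
  R_B = w₀L/3 = (-15)·4/3 = -20 kN
Superposition: R_A = -3 kN, R_B = -15 kN

R_A = -3 kN, R_B = -15 kN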